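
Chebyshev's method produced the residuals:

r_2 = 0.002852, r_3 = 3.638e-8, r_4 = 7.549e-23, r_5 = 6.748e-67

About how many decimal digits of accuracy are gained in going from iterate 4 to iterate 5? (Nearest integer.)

Digits gained ≈ log₁₀(r_4/r_5) = log₁₀(7.549e-23/6.748e-67) = log₁₀(1.1187e+44) ≈ 44.049.

44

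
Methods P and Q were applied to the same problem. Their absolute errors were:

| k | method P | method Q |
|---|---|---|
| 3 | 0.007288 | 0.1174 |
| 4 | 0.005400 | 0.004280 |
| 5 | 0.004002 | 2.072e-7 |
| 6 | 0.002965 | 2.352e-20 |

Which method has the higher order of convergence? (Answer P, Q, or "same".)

Method P: p ≈ ln(0.002965/0.004002)/ln(0.004002/0.005400) ≈ 1.00.
Method Q: p ≈ ln(2.352e-20/2.072e-7)/ln(2.072e-7/0.004280) ≈ 3.00.
Method Q has the higher order (≈3.0 vs ≈1.0).

Q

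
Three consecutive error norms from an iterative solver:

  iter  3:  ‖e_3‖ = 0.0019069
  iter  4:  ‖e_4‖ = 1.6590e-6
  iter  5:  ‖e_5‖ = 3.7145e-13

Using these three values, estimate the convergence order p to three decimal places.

2.173

p ≈ ln(‖e_5‖/‖e_4‖) / ln(‖e_4‖/‖e_3‖)
  = ln(3.7145e-13/1.6590e-6) / ln(1.6590e-6/0.0019069)
  = ln(2.239e-07) / ln(0.000869998)
  = -15.312066 / -7.047020 ≈ 2.172843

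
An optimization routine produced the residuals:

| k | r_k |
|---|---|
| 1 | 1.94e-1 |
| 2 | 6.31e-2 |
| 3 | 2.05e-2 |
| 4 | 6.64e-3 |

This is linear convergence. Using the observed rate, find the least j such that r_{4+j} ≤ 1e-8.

Rate ρ ≈ r_4/r_3 = 6.64e-3/2.05e-2 = 0.3239.
After j more steps, r_{4+j} ≈ 6.64e-3·ρ^j; need ρ^j ≤ 1e-8/6.64e-3 = 1.50602e-06.
j ≥ ln(1.50602e-06)/ln(0.3239) = -13.4060/-1.12732 = 11.892.
So 12 more iterations are needed.

12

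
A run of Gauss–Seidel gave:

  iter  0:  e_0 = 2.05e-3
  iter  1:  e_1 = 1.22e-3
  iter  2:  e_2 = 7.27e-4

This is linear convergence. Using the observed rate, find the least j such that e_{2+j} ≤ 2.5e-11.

Rate ρ ≈ e_2/e_1 = 7.27e-4/1.22e-3 = 0.5959.
After j more steps, e_{2+j} ≈ 7.27e-4·ρ^j; need ρ^j ≤ 2.5e-11/7.27e-4 = 3.43879e-08.
j ≥ ln(3.43879e-08)/ln(0.5959) = -17.1856/-0.51768 = 33.197.
So 34 more iterations are needed.

34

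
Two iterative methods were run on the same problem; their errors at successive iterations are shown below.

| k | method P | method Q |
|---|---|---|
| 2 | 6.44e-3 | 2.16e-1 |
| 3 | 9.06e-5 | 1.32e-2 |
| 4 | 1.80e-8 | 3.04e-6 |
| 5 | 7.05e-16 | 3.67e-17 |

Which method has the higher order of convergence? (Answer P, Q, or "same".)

Q

Method P: p ≈ ln(7.05e-16/1.80e-8)/ln(1.80e-8/9.06e-5) ≈ 2.00.
Method Q: p ≈ ln(3.67e-17/3.04e-6)/ln(3.04e-6/1.32e-2) ≈ 3.00.
Method Q has the higher order (≈3.0 vs ≈2.0).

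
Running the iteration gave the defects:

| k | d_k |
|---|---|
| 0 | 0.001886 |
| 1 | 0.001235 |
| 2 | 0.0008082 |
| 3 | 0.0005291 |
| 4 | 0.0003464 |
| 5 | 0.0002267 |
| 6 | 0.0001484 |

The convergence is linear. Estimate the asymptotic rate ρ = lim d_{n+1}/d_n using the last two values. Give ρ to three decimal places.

ρ ≈ d_6/d_5 = 0.0001484/0.0002267 = 0.65461

0.655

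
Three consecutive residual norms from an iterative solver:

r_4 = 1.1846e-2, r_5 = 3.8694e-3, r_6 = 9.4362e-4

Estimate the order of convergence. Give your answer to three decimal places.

p ≈ ln(r_6/r_5) / ln(r_5/r_4)
  = ln(9.4362e-4/3.8694e-3) / ln(3.8694e-3/1.1846e-2)
  = ln(0.243867) / ln(0.326642)
  = -1.411132 / -1.118891 ≈ 1.261188

1.261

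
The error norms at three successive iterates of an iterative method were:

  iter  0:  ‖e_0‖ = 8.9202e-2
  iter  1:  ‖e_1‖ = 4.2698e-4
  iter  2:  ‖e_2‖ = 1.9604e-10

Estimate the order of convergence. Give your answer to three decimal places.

2.732

p ≈ ln(‖e_2‖/‖e_1‖) / ln(‖e_1‖/‖e_0‖)
  = ln(1.9604e-10/4.2698e-4) / ln(4.2698e-4/8.9202e-2)
  = ln(4.59132e-07) / ln(0.00478666)
  = -14.593928 / -5.341922 ≈ 2.731962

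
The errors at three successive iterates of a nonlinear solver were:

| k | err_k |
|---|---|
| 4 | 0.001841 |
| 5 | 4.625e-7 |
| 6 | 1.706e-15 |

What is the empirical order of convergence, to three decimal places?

p ≈ ln(err_6/err_5) / ln(err_5/err_4)
  = ln(1.706e-15/4.625e-7) / ln(4.625e-7/0.001841)
  = ln(3.68865e-09) / ln(0.000251222)
  = -19.418005 / -8.289174 ≈ 2.342574

2.343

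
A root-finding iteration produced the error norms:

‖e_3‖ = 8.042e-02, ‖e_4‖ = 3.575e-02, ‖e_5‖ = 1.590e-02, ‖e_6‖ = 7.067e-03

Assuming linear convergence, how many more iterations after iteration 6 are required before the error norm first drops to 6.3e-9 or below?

18

Rate ρ ≈ ‖e_6‖/‖e_5‖ = 7.067e-03/1.590e-02 = 0.4445.
After j more steps, ‖e_{6+j}‖ ≈ 7.067e-03·ρ^j; need ρ^j ≤ 6.3e-9/7.067e-03 = 8.91467e-07.
j ≥ ln(8.91467e-07)/ln(0.4445) = -13.9304/-0.81081 = 17.181.
So 18 more iterations are needed.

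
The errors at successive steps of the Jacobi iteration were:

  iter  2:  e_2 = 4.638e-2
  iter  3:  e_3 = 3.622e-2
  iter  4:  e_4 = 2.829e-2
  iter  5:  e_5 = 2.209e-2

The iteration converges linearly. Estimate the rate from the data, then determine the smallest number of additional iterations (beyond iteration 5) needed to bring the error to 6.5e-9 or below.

Rate ρ ≈ e_5/e_4 = 2.209e-2/2.829e-2 = 0.7808.
After j more steps, e_{5+j} ≈ 2.209e-2·ρ^j; need ρ^j ≤ 6.5e-9/2.209e-2 = 2.94251e-07.
j ≥ ln(2.94251e-07)/ln(0.7808) = -15.0388/-0.24744 = 60.778.
So 61 more iterations are needed.

61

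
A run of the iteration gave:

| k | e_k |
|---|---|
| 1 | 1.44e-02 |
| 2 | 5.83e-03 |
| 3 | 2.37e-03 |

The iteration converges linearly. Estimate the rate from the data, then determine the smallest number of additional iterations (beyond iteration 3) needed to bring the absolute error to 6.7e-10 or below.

17

Rate ρ ≈ e_3/e_2 = 2.37e-03/5.83e-03 = 0.4065.
After j more steps, e_{3+j} ≈ 2.37e-03·ρ^j; need ρ^j ≤ 6.7e-10/2.37e-03 = 2.827e-07.
j ≥ ln(2.827e-07)/ln(0.4065) = -15.0789/-0.90017 = 16.751.
So 17 more iterations are needed.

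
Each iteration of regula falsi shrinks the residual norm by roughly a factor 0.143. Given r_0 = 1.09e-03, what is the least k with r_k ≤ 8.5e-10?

8

After k steps, r_k ≈ 1.09e-03·0.143^k.
Need 0.143^k ≤ 8.5e-10/1.09e-03 = 7.79817e-07.
k ≥ ln(7.79817e-07)/ln(0.143) = -14.0642/-1.94491 = 7.231.
Smallest integer k = 8.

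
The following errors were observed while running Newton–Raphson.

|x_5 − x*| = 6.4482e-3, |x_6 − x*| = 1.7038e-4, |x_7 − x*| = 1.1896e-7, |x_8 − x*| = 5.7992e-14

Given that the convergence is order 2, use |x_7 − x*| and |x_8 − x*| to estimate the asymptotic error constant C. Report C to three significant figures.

C ≈ |x_8 − x*| / |x_7 − x*|^2
  = 5.7992e-14 / (1.1896e-7)^2
  = 5.7992e-14 / 1.41515e-14 ≈ 4.0979

4.10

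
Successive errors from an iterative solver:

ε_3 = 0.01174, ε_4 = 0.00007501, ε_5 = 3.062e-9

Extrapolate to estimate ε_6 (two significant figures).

5.1e-18

First estimate the order: p ≈ ln(ε_5/ε_4) / ln(ε_4/ε_3) = ln(3.062e-9/0.00007501)/ln(0.00007501/0.01174) = ln(4.08212e-05)/ln(0.00638927) ≈ 2.0000.
Then ε_6 ≈ ε_5·(ε_5/ε_4)^p = 3.062e-9·(4.08212e-05)^2.0000 = 3.062e-9·1.66637e-09 ≈ 5.102e-18.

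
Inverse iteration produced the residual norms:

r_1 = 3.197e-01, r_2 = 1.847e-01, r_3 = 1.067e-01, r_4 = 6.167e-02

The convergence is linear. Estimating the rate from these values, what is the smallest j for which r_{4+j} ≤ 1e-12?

46

Rate ρ ≈ r_4/r_3 = 6.167e-02/1.067e-01 = 0.5780.
After j more steps, r_{4+j} ≈ 6.167e-02·ρ^j; need ρ^j ≤ 1e-12/6.167e-02 = 1.62153e-11.
j ≥ ln(1.62153e-11)/ln(0.5780) = -24.8451/-0.54818 = 45.323.
So 46 more iterations are needed.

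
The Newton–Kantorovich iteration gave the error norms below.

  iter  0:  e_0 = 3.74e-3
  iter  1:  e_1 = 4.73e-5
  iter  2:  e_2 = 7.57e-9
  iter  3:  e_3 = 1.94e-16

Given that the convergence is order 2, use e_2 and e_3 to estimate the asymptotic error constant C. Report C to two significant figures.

3.4

C ≈ e_3 / e_2^2
  = 1.94e-16 / (7.57e-9)^2
  = 1.94e-16 / 5.73049e-17 ≈ 3.3854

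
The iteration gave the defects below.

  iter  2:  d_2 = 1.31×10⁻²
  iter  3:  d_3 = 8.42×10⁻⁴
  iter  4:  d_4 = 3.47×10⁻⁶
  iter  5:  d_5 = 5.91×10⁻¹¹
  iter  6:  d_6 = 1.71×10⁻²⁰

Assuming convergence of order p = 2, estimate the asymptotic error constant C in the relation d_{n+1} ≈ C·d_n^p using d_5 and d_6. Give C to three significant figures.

C ≈ d_6 / d_5^2
  = 1.71×10⁻²⁰ / (5.91×10⁻¹¹)^2
  = 1.71×10⁻²⁰ / 3.49281e-21 ≈ 4.8958

4.90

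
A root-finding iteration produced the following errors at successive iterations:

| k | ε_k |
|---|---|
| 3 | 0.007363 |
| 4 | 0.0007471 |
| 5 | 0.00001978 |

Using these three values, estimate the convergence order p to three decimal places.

p ≈ ln(ε_5/ε_4) / ln(ε_4/ε_3)
  = ln(0.00001978/0.0007471) / ln(0.0007471/0.007363)
  = ln(0.0264757) / ln(0.101467)
  = -3.631528 / -2.288022 ≈ 1.587191

1.587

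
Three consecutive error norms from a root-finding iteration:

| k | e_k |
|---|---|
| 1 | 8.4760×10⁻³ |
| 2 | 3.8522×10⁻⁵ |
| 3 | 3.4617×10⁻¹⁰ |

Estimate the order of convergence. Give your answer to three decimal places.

p ≈ ln(e_3/e_2) / ln(e_2/e_1)
  = ln(3.4617×10⁻¹⁰/3.8522×10⁻⁵) / ln(3.8522×10⁻⁵/8.4760×10⁻³)
  = ln(8.98629e-06) / ln(0.00454483)
  = -11.619810 / -5.393765 ≈ 2.154304

2.154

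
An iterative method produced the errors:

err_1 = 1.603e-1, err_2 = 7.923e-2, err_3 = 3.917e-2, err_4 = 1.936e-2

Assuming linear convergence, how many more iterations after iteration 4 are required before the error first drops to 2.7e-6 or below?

13

Rate ρ ≈ err_4/err_3 = 1.936e-2/3.917e-2 = 0.4943.
After j more steps, err_{4+j} ≈ 1.936e-2·ρ^j; need ρ^j ≤ 2.7e-6/1.936e-2 = 0.000139463.
j ≥ ln(0.000139463)/ln(0.4943) = -8.8777/-0.70461 = 12.599.
So 13 more iterations are needed.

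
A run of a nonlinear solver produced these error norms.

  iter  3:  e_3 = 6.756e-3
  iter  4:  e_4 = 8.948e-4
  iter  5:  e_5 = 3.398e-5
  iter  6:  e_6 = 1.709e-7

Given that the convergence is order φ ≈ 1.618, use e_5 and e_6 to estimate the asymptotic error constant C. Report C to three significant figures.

2.91

C ≈ e_6 / e_5^1.618
  = 1.709e-7 / (3.398e-5)^1.618
  = 1.709e-7 / 5.88192e-08 ≈ 2.9055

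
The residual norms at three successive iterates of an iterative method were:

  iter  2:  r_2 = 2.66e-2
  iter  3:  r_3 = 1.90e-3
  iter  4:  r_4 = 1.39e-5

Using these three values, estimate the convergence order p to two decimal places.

1.86

p ≈ ln(r_4/r_3) / ln(r_3/r_2)
  = ln(1.39e-5/1.90e-3) / ln(1.90e-3/2.66e-2)
  = ln(0.00731579) / ln(0.0714286)
  = -4.91772 / -2.63906 ≈ 1.86344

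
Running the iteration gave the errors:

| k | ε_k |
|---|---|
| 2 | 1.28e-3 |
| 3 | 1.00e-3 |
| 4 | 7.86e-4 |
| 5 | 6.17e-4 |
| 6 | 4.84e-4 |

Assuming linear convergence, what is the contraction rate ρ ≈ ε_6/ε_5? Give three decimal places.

0.784

ρ ≈ ε_6/ε_5 = 4.84e-4/6.17e-4 = 0.78444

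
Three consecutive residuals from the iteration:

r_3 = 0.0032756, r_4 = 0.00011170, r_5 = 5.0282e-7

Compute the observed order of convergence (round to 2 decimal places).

1.60

p ≈ ln(r_5/r_4) / ln(r_4/r_3)
  = ln(5.0282e-7/0.00011170) / ln(0.00011170/0.0032756)
  = ln(0.00450152) / ln(0.0341006)
  = -5.40334 / -3.37844 ≈ 1.59936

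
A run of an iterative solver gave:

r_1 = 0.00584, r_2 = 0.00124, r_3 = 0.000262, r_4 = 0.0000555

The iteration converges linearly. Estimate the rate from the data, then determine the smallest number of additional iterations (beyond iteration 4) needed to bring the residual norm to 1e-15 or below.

Rate ρ ≈ r_4/r_3 = 0.0000555/0.000262 = 0.2118.
After j more steps, r_{4+j} ≈ 0.0000555·ρ^j; need ρ^j ≤ 1e-15/0.0000555 = 1.8018e-11.
j ≥ ln(1.8018e-11)/ln(0.2118) = -24.7396/-1.55211 = 15.939.
So 16 more iterations are needed.

16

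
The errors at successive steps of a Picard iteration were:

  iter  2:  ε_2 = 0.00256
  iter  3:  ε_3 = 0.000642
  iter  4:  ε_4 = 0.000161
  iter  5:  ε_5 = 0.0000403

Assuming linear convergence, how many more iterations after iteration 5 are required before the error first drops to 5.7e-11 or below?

10

Rate ρ ≈ ε_5/ε_4 = 0.0000403/0.000161 = 0.2503.
After j more steps, ε_{5+j} ≈ 0.0000403·ρ^j; need ρ^j ≤ 5.7e-11/0.0000403 = 1.41439e-06.
j ≥ ln(1.41439e-06)/ln(0.2503) = -13.4688/-1.38510 = 9.724.
So 10 more iterations are needed.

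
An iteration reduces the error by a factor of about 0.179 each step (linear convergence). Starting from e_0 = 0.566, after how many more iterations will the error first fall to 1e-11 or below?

After k steps, e_k ≈ 0.566·0.179^k.
Need 0.179^k ≤ 1e-11/0.566 = 1.76678e-11.
k ≥ ln(1.76678e-11)/ln(0.179) = -24.7593/-1.72037 = 14.392.
Smallest integer k = 15.

15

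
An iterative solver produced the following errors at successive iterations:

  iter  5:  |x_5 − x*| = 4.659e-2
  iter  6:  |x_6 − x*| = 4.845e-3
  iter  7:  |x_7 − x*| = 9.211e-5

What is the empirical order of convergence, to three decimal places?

1.751

p ≈ ln(|x_7 − x*|/|x_6 − x*|) / ln(|x_6 − x*|/|x_5 − x*|)
  = ln(9.211e-5/4.845e-3) / ln(4.845e-3/4.659e-2)
  = ln(0.0190114) / ln(0.103992)
  = -3.962716 / -2.263441 ≈ 1.750749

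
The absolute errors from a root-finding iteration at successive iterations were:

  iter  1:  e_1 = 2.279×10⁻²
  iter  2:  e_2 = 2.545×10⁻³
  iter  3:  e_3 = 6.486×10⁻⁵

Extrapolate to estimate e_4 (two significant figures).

1.4e-7

First estimate the order: p ≈ ln(e_3/e_2) / ln(e_2/e_1) = ln(6.486×10⁻⁵/2.545×10⁻³)/ln(2.545×10⁻³/2.279×10⁻²) = ln(0.0254853)/ln(0.111672) ≈ 1.6740.
Then e_4 ≈ e_3·(e_3/e_2)^p = 6.486×10⁻⁵·(0.0254853)^1.6740 = 6.486×10⁻⁵·0.00214847 ≈ 1.393e-07.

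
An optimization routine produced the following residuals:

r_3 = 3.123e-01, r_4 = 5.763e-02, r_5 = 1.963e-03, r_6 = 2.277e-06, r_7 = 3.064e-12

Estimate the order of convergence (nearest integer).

Consecutive ratios: r_7/r_6 = 3.064e-12/2.277e-06 = 1.34563e-06, r_6/r_5 = 2.277e-06/1.963e-03 = 0.00115996.
p ≈ ln(1.34563e-06)/ln(0.00115996) = -13.5186/-6.7594 ≈ 2.00.
So the convergence is quadratic (order 2).

2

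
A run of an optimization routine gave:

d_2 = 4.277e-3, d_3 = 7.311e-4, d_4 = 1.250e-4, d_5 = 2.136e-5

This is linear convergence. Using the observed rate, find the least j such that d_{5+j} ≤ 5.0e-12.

9

Rate ρ ≈ d_5/d_4 = 2.136e-5/1.250e-4 = 0.1709.
After j more steps, d_{5+j} ≈ 2.136e-5·ρ^j; need ρ^j ≤ 5.0e-12/2.136e-5 = 2.34082e-07.
j ≥ ln(2.34082e-07)/ln(0.1709) = -15.2676/-1.76668 = 8.642.
So 9 more iterations are needed.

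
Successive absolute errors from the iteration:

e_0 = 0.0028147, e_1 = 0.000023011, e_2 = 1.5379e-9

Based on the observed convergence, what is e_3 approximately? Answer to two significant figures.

6.9e-18

First estimate the order: p ≈ ln(e_2/e_1) / ln(e_1/e_0) = ln(1.5379e-9/0.000023011)/ln(0.000023011/0.0028147) = ln(6.68333e-05)/ln(0.00817529) ≈ 2.0000.
Then e_3 ≈ e_2·(e_2/e_1)^p = 1.5379e-9·(6.68333e-05)^2.0000 = 1.5379e-9·4.46669e-09 ≈ 6.869e-18.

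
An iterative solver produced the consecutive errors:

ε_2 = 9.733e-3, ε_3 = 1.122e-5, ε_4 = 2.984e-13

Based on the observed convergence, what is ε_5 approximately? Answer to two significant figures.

First estimate the order: p ≈ ln(ε_4/ε_3) / ln(ε_3/ε_2) = ln(2.984e-13/1.122e-5)/ln(1.122e-5/9.733e-3) = ln(2.65954e-08)/ln(0.00115278) ≈ 2.5781.
Then ε_5 ≈ ε_4·(ε_4/ε_3)^p = 2.984e-13·(2.65954e-08)^2.5781 = 2.984e-13·2.95389e-20 ≈ 8.814e-33.

8.8e-33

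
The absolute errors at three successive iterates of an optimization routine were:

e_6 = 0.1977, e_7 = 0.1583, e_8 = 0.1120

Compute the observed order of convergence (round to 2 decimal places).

p ≈ ln(e_8/e_7) / ln(e_7/e_6)
  = ln(0.1120/0.1583) / ln(0.1583/0.1977)
  = ln(0.707517) / ln(0.800708)
  = -0.34599 / -0.22226 ≈ 1.55669

1.56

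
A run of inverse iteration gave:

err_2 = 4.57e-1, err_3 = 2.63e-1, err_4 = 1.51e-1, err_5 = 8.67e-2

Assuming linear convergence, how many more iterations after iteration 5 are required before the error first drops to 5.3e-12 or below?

Rate ρ ≈ err_5/err_4 = 8.67e-2/1.51e-1 = 0.5742.
After j more steps, err_{5+j} ≈ 8.67e-2·ρ^j; need ρ^j ≤ 5.3e-12/8.67e-2 = 6.11303e-11.
j ≥ ln(6.11303e-11)/ln(0.5742) = -23.5180/-0.55478 = 42.392.
So 43 more iterations are needed.

43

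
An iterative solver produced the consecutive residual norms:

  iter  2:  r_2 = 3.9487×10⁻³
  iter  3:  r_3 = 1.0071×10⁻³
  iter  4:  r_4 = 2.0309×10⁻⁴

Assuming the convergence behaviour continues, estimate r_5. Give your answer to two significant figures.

3.1e-5

First estimate the order: p ≈ ln(r_4/r_3) / ln(r_3/r_2) = ln(2.0309×10⁻⁴/1.0071×10⁻³)/ln(1.0071×10⁻³/3.9487×10⁻³) = ln(0.201658)/ln(0.255046) ≈ 1.1719.
Then r_5 ≈ r_4·(r_4/r_3)^p = 2.0309×10⁻⁴·(0.201658)^1.1719 = 2.0309×10⁻⁴·0.153137 ≈ 3.11e-05.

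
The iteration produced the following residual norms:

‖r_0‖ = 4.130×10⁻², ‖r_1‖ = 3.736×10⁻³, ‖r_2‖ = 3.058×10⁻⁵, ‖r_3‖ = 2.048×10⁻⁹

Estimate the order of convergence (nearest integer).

2

Consecutive ratios: ‖r_3‖/‖r_2‖ = 2.048×10⁻⁹/3.058×10⁻⁵ = 6.69719e-05, ‖r_2‖/‖r_1‖ = 3.058×10⁻⁵/3.736×10⁻³ = 0.00818522.
p ≈ ln(6.69719e-05)/ln(0.00818522) = -9.6112/-4.8054 ≈ 2.00.
So the convergence is quadratic (order 2).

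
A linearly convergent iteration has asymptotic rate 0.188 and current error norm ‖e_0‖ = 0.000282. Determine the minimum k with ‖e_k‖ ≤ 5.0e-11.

10

After k steps, ‖e_k‖ ≈ 0.000282·0.188^k.
Need 0.188^k ≤ 5.0e-11/0.000282 = 1.77305e-07.
k ≥ ln(1.77305e-07)/ln(0.188) = -15.5454/-1.67131 = 9.301.
Smallest integer k = 10.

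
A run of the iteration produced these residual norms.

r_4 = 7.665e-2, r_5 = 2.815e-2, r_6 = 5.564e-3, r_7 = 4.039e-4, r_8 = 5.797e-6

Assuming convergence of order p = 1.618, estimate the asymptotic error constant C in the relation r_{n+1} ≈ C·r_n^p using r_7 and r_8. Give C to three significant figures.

C ≈ r_8 / r_7^1.618
  = 5.797e-6 / (4.039e-4)^1.618
  = 5.797e-6 / 3.22813e-06 ≈ 1.7958

1.80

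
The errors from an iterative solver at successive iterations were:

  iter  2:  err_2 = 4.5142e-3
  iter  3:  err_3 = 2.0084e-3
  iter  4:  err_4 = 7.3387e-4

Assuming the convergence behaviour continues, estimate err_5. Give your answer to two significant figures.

First estimate the order: p ≈ ln(err_4/err_3) / ln(err_3/err_2) = ln(7.3387e-4/2.0084e-3)/ln(2.0084e-3/4.5142e-3) = ln(0.3654)/ln(0.444907) ≈ 1.2431.
Then err_5 ≈ err_4·(err_4/err_3)^p = 7.3387e-4·(0.3654)^1.2431 = 7.3387e-4·0.286073 ≈ 0.0002099.

2.1e-4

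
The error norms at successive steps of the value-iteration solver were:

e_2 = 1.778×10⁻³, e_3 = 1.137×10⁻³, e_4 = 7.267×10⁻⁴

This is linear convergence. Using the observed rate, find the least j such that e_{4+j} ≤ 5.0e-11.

Rate ρ ≈ e_4/e_3 = 7.267×10⁻⁴/1.137×10⁻³ = 0.6391.
After j more steps, e_{4+j} ≈ 7.267×10⁻⁴·ρ^j; need ρ^j ≤ 5.0e-11/7.267×10⁻⁴ = 6.88042e-08.
j ≥ ln(6.88042e-08)/ln(0.6391) = -16.4920/-0.44769 = 36.838.
So 37 more iterations are needed.

37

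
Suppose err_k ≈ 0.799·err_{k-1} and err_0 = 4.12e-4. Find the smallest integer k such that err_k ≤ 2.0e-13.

96

After k steps, err_k ≈ 4.12e-4·0.799^k.
Need 0.799^k ≤ 2.0e-13/4.12e-4 = 4.85437e-10.
k ≥ ln(4.85437e-10)/ln(0.799) = -21.4460/-0.22439 = 95.575.
Smallest integer k = 96.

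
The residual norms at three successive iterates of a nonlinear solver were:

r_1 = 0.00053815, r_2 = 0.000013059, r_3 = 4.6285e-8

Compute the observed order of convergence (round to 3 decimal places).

1.517

p ≈ ln(r_3/r_2) / ln(r_2/r_1)
  = ln(4.6285e-8/0.000013059) / ln(0.000013059/0.00053815)
  = ln(0.0035443) / ln(0.0242665)
  = -5.642415 / -3.718658 ≈ 1.517326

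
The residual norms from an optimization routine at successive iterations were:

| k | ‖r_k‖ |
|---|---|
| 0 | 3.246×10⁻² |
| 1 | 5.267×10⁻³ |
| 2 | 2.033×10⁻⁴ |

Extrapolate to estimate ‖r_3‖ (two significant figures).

6.0e-7

First estimate the order: p ≈ ln(‖r_2‖/‖r_1‖) / ln(‖r_1‖/‖r_0‖) = ln(2.033×10⁻⁴/5.267×10⁻³)/ln(5.267×10⁻³/3.246×10⁻²) = ln(0.0385988)/ln(0.162261) ≈ 1.7896.
Then ‖r_3‖ ≈ ‖r_2‖·(‖r_2‖/‖r_1‖)^p = 2.033×10⁻⁴·(0.0385988)^1.7896 = 2.033×10⁻⁴·0.00295483 ≈ 6.007e-07.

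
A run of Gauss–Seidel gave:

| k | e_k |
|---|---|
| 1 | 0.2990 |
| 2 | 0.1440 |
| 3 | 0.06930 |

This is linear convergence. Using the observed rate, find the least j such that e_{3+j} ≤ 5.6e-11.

Rate ρ ≈ e_3/e_2 = 0.06930/0.1440 = 0.4813.
After j more steps, e_{3+j} ≈ 0.06930·ρ^j; need ρ^j ≤ 5.6e-11/0.06930 = 8.08081e-10.
j ≥ ln(8.08081e-10)/ln(0.4813) = -20.9364/-0.73126 = 28.631.
So 29 more iterations are needed.

29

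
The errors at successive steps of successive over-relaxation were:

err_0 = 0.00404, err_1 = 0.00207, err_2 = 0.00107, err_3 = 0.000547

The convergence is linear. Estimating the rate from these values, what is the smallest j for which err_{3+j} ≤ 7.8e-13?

Rate ρ ≈ err_3/err_2 = 0.000547/0.00107 = 0.5112.
After j more steps, err_{3+j} ≈ 0.000547·ρ^j; need ρ^j ≤ 7.8e-13/0.000547 = 1.42596e-09.
j ≥ ln(1.42596e-09)/ln(0.5112) = -20.3684/-0.67099 = 30.356.
So 31 more iterations are needed.

31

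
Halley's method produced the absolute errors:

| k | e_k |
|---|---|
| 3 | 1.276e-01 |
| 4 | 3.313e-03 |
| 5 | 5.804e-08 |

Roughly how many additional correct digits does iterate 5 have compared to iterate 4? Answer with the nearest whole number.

Digits gained ≈ log₁₀(e_4/e_5) = log₁₀(3.313e-03/5.804e-08) = log₁₀(57081.3) ≈ 4.756.

5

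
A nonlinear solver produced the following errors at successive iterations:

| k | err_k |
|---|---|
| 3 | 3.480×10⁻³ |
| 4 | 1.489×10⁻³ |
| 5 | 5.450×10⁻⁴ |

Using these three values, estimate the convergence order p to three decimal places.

1.184

p ≈ ln(err_5/err_4) / ln(err_4/err_3)
  = ln(5.450×10⁻⁴/1.489×10⁻³) / ln(1.489×10⁻³/3.480×10⁻³)
  = ln(0.366017) / ln(0.427874)
  = -1.005075 / -0.848927 ≈ 1.183936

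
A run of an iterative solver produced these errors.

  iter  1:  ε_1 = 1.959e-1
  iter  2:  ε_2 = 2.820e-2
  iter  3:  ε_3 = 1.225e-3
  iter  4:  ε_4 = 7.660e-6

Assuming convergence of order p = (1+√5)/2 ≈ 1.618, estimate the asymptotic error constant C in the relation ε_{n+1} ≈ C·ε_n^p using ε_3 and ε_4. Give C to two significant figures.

C ≈ ε_4 / ε_3^1.618
  = 7.660e-6 / (1.225e-3)^1.618
  = 7.660e-6 / 1.94359e-05 ≈ 0.39412

0.39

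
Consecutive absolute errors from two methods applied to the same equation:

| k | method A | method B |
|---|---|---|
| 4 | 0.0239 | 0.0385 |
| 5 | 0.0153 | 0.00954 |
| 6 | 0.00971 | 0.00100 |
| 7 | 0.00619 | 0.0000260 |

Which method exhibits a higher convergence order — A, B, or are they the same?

B

Method A: p ≈ ln(0.00619/0.00971)/ln(0.00971/0.0153) ≈ 0.99.
Method B: p ≈ ln(0.0000260/0.00100)/ln(0.00100/0.00954) ≈ 1.62.
Method B has the higher order (≈1.6 vs ≈1.0).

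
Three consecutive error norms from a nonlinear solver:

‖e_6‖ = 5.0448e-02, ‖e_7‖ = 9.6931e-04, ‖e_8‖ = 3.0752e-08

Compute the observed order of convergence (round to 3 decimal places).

2.621

p ≈ ln(‖e_8‖/‖e_7‖) / ln(‖e_7‖/‖e_6‖)
  = ln(3.0752e-08/9.6931e-04) / ln(9.6931e-04/5.0448e-02)
  = ln(3.17257e-05) / ln(0.019214)
  = -10.358383 / -3.952116 ≈ 2.620971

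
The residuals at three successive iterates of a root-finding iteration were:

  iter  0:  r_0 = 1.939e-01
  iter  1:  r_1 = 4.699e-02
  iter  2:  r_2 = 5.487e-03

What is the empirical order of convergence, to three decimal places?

1.515

p ≈ ln(r_2/r_1) / ln(r_1/r_0)
  = ln(5.487e-03/4.699e-02) / ln(4.699e-02/1.939e-01)
  = ln(0.11677) / ln(0.242341)
  = -2.147549 / -1.417409 ≈ 1.515123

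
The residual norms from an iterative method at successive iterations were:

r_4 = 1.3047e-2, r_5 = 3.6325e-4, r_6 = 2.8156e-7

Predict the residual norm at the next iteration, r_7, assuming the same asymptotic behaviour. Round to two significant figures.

First estimate the order: p ≈ ln(r_6/r_5) / ln(r_5/r_4) = ln(2.8156e-7/3.6325e-4)/ln(3.6325e-4/1.3047e-2) = ln(0.000775114)/ln(0.0278416) ≈ 2.0000.
Then r_7 ≈ r_6·(r_6/r_5)^p = 2.8156e-7·(0.000775114)^2.0000 = 2.8156e-7·6.00802e-07 ≈ 1.692e-13.

1.7e-13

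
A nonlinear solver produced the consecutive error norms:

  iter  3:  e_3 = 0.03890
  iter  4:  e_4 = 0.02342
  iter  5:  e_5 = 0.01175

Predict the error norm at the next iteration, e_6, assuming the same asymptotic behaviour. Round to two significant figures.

4.6e-3

First estimate the order: p ≈ ln(e_5/e_4) / ln(e_4/e_3) = ln(0.01175/0.02342)/ln(0.02342/0.03890) = ln(0.501708)/ln(0.602057) ≈ 1.3593.
Then e_6 ≈ e_5·(e_5/e_4)^p = 0.01175·(0.501708)^1.3593 = 0.01175·0.391582 ≈ 0.004601.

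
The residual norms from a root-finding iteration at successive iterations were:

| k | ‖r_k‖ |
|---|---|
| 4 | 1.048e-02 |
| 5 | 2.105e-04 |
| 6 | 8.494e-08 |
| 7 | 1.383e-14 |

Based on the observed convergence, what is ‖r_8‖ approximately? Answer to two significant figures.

First estimate the order: p ≈ ln(‖r_7‖/‖r_6‖) / ln(‖r_6‖/‖r_5‖) = ln(1.383e-14/8.494e-08)/ln(8.494e-08/2.105e-04) = ln(1.62821e-07)/ln(0.000403515) ≈ 2.0000.
Then ‖r_8‖ ≈ ‖r_7‖·(‖r_7‖/‖r_6‖)^p = 1.383e-14·(1.62821e-07)^2.0000 = 1.383e-14·2.65107e-14 ≈ 3.666e-28.

3.7e-28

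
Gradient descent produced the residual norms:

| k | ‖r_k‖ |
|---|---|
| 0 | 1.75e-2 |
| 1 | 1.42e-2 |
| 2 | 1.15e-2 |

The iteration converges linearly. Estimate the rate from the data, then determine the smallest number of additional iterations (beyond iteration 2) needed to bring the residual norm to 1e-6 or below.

45

Rate ρ ≈ ‖r_2‖/‖r_1‖ = 1.15e-2/1.42e-2 = 0.8099.
After j more steps, ‖r_{2+j}‖ ≈ 1.15e-2·ρ^j; need ρ^j ≤ 1e-6/1.15e-2 = 8.69565e-05.
j ≥ ln(8.69565e-05)/ln(0.8099) = -9.3501/-0.21084 = 44.347.
So 45 more iterations are needed.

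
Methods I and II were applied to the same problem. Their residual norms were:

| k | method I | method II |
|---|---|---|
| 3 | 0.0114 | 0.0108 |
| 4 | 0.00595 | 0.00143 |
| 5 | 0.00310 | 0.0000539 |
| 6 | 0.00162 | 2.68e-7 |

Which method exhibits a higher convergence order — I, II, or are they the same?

Method I: p ≈ ln(0.00162/0.00310)/ln(0.00310/0.00595) ≈ 1.00.
Method II: p ≈ ln(2.68e-7/0.0000539)/ln(0.0000539/0.00143) ≈ 1.62.
Method II has the higher order (≈1.6 vs ≈1.0).

II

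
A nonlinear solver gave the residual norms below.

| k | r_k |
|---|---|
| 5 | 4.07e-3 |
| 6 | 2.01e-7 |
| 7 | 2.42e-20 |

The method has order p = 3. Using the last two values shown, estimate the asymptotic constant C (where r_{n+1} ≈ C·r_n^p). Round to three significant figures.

C ≈ r_7 / r_6^3
  = 2.42e-20 / (2.01e-7)^3
  = 2.42e-20 / 8.1206e-21 ≈ 2.9801

2.98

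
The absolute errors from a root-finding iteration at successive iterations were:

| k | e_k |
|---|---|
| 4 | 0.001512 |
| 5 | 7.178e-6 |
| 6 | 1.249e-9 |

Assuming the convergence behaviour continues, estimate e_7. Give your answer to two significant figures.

First estimate the order: p ≈ ln(e_6/e_5) / ln(e_5/e_4) = ln(1.249e-9/7.178e-6)/ln(7.178e-6/0.001512) = ln(0.000174004)/ln(0.00474735) ≈ 1.6180.
Then e_7 ≈ e_6·(e_6/e_5)^p = 1.249e-9·(0.000174004)^1.6180 = 1.249e-9·8.26466e-07 ≈ 1.032e-15.

1.0e-15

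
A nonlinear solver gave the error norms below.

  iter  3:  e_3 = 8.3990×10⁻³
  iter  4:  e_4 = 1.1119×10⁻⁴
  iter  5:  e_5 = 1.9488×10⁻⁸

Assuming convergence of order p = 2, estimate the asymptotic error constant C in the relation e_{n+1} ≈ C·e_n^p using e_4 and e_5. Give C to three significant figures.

C ≈ e_5 / e_4^2
  = 1.9488×10⁻⁸ / (1.1119×10⁻⁴)^2
  = 1.9488×10⁻⁸ / 1.23632e-08 ≈ 1.5763

1.58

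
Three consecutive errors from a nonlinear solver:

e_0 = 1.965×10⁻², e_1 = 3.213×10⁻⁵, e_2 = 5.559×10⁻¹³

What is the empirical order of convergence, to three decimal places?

2.786

p ≈ ln(e_2/e_1) / ln(e_1/e_0)
  = ln(5.559×10⁻¹³/3.213×10⁻⁵) / ln(3.213×10⁻⁵/1.965×10⁻²)
  = ln(1.73016e-08) / ln(0.00163511)
  = -17.872467 / -6.416045 ≈ 2.785589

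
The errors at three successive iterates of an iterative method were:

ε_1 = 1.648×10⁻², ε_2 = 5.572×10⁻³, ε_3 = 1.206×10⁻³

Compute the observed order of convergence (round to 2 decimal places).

p ≈ ln(ε_3/ε_2) / ln(ε_2/ε_1)
  = ln(1.206×10⁻³/5.572×10⁻³) / ln(5.572×10⁻³/1.648×10⁻²)
  = ln(0.216439) / ln(0.338107)
  = -1.53045 / -1.08439 ≈ 1.41135

1.41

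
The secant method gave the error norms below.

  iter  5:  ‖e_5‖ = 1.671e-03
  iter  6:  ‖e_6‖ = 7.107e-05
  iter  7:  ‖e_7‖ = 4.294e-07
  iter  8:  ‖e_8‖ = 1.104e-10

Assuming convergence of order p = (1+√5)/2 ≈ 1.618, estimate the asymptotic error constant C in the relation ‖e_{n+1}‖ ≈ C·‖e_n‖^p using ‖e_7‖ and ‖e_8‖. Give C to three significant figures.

2.21

C ≈ ‖e_8‖ / ‖e_7‖^1.618
  = 1.104e-10 / (4.294e-07)^1.618
  = 1.104e-10 / 4.98851e-11 ≈ 2.2131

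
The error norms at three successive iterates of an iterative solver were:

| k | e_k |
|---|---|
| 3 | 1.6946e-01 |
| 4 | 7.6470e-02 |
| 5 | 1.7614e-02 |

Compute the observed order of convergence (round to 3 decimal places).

p ≈ ln(e_5/e_4) / ln(e_4/e_3)
  = ln(1.7614e-02/7.6470e-02) / ln(7.6470e-02/1.6946e-01)
  = ln(0.230339) / ln(0.451257)
  = -1.468203 / -0.795718 ≈ 1.845130

1.845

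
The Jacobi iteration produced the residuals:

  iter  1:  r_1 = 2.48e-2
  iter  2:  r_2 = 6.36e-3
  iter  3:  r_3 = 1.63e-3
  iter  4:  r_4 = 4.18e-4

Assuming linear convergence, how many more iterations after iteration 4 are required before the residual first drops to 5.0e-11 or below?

12

Rate ρ ≈ r_4/r_3 = 4.18e-4/1.63e-3 = 0.2564.
After j more steps, r_{4+j} ≈ 4.18e-4·ρ^j; need ρ^j ≤ 5.0e-11/4.18e-4 = 1.19617e-07.
j ≥ ln(1.19617e-07)/ln(0.2564) = -15.9390/-1.36102 = 11.711.
So 12 more iterations are needed.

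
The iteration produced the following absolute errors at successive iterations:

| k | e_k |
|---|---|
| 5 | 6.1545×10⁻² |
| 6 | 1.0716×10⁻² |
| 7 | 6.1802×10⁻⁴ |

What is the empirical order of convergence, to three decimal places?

1.632

p ≈ ln(e_7/e_6) / ln(e_6/e_5)
  = ln(6.1802×10⁻⁴/1.0716×10⁻²) / ln(1.0716×10⁻²/6.1545×10⁻²)
  = ln(0.0576726) / ln(0.174117)
  = -2.852973 / -1.748028 ≈ 1.632109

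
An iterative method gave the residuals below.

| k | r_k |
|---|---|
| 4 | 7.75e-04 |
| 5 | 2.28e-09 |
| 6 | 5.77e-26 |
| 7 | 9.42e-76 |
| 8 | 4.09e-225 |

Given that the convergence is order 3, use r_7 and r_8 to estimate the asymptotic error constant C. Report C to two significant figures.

C ≈ r_8 / r_7^3
  = 4.09e-225 / (9.42e-76)^3
  = 4.09e-225 / 8.35897e-226 ≈ 4.8929

4.9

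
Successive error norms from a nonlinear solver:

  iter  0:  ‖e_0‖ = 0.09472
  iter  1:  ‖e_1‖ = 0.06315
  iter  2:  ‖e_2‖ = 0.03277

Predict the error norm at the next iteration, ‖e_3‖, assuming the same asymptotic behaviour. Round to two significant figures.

First estimate the order: p ≈ ln(‖e_2‖/‖e_1‖) / ln(‖e_1‖/‖e_0‖) = ln(0.03277/0.06315)/ln(0.06315/0.09472) = ln(0.518923)/ln(0.666702) ≈ 1.6181.
Then ‖e_3‖ ≈ ‖e_2‖·(‖e_2‖/‖e_1‖)^p = 0.03277·(0.518923)^1.6181 = 0.03277·0.345946 ≈ 0.01134.

1.1e-2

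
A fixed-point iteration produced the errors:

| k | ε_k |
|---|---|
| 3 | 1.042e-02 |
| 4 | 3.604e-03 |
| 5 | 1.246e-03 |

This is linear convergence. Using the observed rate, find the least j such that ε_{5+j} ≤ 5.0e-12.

Rate ρ ≈ ε_5/ε_4 = 1.246e-03/3.604e-03 = 0.3457.
After j more steps, ε_{5+j} ≈ 1.246e-03·ρ^j; need ρ^j ≤ 5.0e-12/1.246e-03 = 4.01284e-09.
j ≥ ln(4.01284e-09)/ln(0.3457) = -19.3338/-1.06218 = 18.202.
So 19 more iterations are needed.

19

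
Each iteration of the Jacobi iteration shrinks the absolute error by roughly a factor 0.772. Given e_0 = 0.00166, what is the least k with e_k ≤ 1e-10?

65

After k steps, e_k ≈ 0.00166·0.772^k.
Need 0.772^k ≤ 1e-10/0.00166 = 6.0241e-08.
k ≥ ln(6.0241e-08)/ln(0.772) = -16.6249/-0.25877 = 64.246.
Smallest integer k = 65.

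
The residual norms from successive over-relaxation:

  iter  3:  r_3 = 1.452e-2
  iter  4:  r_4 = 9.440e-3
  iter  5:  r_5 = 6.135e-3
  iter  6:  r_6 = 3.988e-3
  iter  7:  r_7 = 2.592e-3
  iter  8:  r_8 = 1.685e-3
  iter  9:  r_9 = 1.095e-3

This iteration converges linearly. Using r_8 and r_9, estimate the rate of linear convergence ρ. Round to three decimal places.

0.650

ρ ≈ r_9/r_8 = 1.095e-3/1.685e-3 = 0.64985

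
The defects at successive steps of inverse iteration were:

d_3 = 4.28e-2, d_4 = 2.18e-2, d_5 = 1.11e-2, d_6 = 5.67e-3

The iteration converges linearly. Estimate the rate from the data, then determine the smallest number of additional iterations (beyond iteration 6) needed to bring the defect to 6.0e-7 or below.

14

Rate ρ ≈ d_6/d_5 = 5.67e-3/1.11e-2 = 0.5108.
After j more steps, d_{6+j} ≈ 5.67e-3·ρ^j; need ρ^j ≤ 6.0e-7/5.67e-3 = 0.00010582.
j ≥ ln(0.00010582)/ln(0.5108) = -9.1538/-0.67178 = 13.626.
So 14 more iterations are needed.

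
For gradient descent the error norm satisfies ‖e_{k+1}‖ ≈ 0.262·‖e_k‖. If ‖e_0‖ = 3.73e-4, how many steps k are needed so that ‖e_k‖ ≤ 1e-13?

17

After k steps, ‖e_k‖ ≈ 3.73e-4·0.262^k.
Need 0.262^k ≤ 1e-13/3.73e-4 = 2.68097e-10.
k ≥ ln(2.68097e-10)/ln(0.262) = -22.0397/-1.33941 = 16.455.
Smallest integer k = 17.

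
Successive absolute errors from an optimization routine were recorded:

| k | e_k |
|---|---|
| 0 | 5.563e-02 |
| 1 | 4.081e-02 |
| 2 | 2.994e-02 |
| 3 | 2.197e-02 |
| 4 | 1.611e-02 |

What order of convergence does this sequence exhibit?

Consecutive ratios: e_4/e_3 = 1.611e-02/2.197e-02 = 0.733273, e_3/e_2 = 2.197e-02/2.994e-02 = 0.733801.
p ≈ ln(0.733273)/ln(0.733801) = -0.3102/-0.3095 ≈ 1.00.
So the convergence is linear (order 1).

1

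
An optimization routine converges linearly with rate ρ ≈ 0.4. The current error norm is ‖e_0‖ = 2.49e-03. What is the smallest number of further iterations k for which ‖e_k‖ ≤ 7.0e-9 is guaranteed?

14

After k steps, ‖e_k‖ ≈ 2.49e-03·0.4^k.
Need 0.4^k ≤ 7.0e-9/2.49e-03 = 2.81124e-06.
k ≥ ln(2.81124e-06)/ln(0.4) = -12.7819/-0.91629 = 13.950.
Smallest integer k = 14.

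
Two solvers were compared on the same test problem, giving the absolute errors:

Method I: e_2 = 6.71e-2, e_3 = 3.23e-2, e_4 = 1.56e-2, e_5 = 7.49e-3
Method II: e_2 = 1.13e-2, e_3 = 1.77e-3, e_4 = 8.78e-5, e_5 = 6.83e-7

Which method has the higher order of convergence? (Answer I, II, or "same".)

Method I: p ≈ ln(7.49e-3/1.56e-2)/ln(1.56e-2/3.23e-2) ≈ 1.01.
Method II: p ≈ ln(6.83e-7/8.78e-5)/ln(8.78e-5/1.77e-3) ≈ 1.62.
Method II has the higher order (≈1.6 vs ≈1.0).

II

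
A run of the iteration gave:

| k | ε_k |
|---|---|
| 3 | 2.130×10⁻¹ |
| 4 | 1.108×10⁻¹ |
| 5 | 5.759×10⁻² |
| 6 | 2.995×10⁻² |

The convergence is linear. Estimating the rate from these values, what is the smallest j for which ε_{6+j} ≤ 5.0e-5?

Rate ρ ≈ ε_6/ε_5 = 2.995×10⁻²/5.759×10⁻² = 0.5201.
After j more steps, ε_{6+j} ≈ 2.995×10⁻²·ρ^j; need ρ^j ≤ 5.0e-5/2.995×10⁻² = 0.00166945.
j ≥ ln(0.00166945)/ln(0.5201) = -6.3953/-0.65373 = 9.783.
So 10 more iterations are needed.

10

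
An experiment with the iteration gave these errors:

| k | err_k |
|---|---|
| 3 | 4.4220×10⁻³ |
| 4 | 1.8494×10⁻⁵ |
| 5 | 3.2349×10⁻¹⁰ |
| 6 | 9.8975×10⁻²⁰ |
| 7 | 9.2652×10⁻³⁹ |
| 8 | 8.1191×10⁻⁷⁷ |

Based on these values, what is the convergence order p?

Consecutive ratios: err_8/err_7 = 8.1191×10⁻⁷⁷/9.2652×10⁻³⁹ = 8.76301e-39, err_7/err_6 = 9.2652×10⁻³⁹/9.8975×10⁻²⁰ = 9.36115e-20.
p ≈ ln(8.76301e-39)/ln(9.36115e-20) = -87.6303/-43.8151 ≈ 2.00.
So the convergence is quadratic (order 2).

2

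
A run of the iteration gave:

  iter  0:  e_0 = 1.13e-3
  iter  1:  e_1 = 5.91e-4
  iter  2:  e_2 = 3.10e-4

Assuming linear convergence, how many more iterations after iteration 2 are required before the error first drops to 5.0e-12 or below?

28

Rate ρ ≈ e_2/e_1 = 3.10e-4/5.91e-4 = 0.5245.
After j more steps, e_{2+j} ≈ 3.10e-4·ρ^j; need ρ^j ≤ 5.0e-12/3.10e-4 = 1.6129e-08.
j ≥ ln(1.6129e-08)/ln(0.5245) = -17.9426/-0.64531 = 27.805.
So 28 more iterations are needed.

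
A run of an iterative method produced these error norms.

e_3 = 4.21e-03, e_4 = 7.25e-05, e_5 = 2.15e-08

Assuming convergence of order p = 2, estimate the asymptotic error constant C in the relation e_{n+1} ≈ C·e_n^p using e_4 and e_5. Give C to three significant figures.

C ≈ e_5 / e_4^2
  = 2.15e-08 / (7.25e-05)^2
  = 2.15e-08 / 5.25625e-09 ≈ 4.0904

4.09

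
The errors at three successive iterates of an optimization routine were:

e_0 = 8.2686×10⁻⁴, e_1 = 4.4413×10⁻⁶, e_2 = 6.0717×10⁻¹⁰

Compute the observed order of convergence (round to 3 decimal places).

1.702

p ≈ ln(e_2/e_1) / ln(e_1/e_0)
  = ln(6.0717×10⁻¹⁰/4.4413×10⁻⁶) / ln(4.4413×10⁻⁶/8.2686×10⁻⁴)
  = ln(0.00013671) / ln(0.00537128)
  = -8.897649 / -5.226689 ≈ 1.702349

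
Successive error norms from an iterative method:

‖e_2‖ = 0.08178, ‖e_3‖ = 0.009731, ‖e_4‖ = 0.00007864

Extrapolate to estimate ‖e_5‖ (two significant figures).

1.4e-9

First estimate the order: p ≈ ln(‖e_4‖/‖e_3‖) / ln(‖e_3‖/‖e_2‖) = ln(0.00007864/0.009731)/ln(0.009731/0.08178) = ln(0.00808139)/ln(0.11899) ≈ 2.2634.
Then ‖e_5‖ ≈ ‖e_4‖·(‖e_4‖/‖e_3‖)^p = 0.00007864·(0.00808139)^2.2634 = 0.00007864·1.83571e-05 ≈ 1.444e-09.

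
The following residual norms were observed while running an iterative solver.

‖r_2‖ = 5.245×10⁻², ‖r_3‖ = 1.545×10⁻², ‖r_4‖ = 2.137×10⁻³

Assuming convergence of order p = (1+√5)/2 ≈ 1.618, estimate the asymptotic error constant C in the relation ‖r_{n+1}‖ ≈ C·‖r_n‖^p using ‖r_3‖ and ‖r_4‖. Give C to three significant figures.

C ≈ ‖r_4‖ / ‖r_3‖^1.618
  = 2.137×10⁻³ / (1.545×10⁻²)^1.618
  = 2.137×10⁻³ / 0.00117405 ≈ 1.8202

1.82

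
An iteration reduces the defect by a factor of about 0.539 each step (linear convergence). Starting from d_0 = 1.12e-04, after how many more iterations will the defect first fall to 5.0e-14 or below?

After k steps, d_k ≈ 1.12e-04·0.539^k.
Need 0.539^k ≤ 5.0e-14/1.12e-04 = 4.46429e-10.
k ≥ ln(4.46429e-10)/ln(0.539) = -21.5297/-0.61804 = 34.835.
Smallest integer k = 35.

35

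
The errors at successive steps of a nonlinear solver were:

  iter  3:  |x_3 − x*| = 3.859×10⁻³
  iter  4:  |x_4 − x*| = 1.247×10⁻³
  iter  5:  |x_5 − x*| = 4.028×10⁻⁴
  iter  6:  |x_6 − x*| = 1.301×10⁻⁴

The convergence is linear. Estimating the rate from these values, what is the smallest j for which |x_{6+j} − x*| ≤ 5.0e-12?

Rate ρ ≈ |x_6 − x*|/|x_5 − x*| = 1.301×10⁻⁴/4.028×10⁻⁴ = 0.3230.
After j more steps, |x_{6+j} − x*| ≈ 1.301×10⁻⁴·ρ^j; need ρ^j ≤ 5.0e-12/1.301×10⁻⁴ = 3.8432e-08.
j ≥ ln(3.8432e-08)/ln(0.3230) = -17.0744/-1.13010 = 15.109.
So 16 more iterations are needed.

16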